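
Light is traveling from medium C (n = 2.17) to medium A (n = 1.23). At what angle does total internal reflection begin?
θc = arcsin(n₂/n₁) = 34.53°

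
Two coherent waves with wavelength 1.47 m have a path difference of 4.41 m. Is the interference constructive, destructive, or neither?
constructive — path difference = 3λ, a whole number of wavelengths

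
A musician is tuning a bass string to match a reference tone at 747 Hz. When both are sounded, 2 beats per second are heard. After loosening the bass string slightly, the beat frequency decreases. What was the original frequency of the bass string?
749 Hz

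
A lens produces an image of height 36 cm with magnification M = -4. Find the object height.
ho = |hi|/|M| = 9 cm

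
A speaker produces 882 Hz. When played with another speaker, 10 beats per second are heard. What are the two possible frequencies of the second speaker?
f₂ = 882 ± 10 Hz → 892 Hz or 872 Hz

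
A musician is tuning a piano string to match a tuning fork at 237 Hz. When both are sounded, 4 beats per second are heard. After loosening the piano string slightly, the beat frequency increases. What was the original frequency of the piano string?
233 Hz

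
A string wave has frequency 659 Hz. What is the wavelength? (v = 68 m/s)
λ = v/f = 0.1032 m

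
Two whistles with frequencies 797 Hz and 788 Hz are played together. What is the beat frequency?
9 Hz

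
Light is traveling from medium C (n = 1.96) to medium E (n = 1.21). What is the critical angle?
θc = arcsin(n₂/n₁) = 38.12°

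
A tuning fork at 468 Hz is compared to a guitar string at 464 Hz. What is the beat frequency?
4 Hz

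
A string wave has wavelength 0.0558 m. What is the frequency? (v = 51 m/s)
f = v/λ = 914 Hz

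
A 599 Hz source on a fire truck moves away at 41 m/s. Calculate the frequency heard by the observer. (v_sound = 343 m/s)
f_obs = f·v/(v + v_s) = 535 Hz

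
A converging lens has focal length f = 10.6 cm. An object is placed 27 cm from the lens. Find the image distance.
1/di = 1/f − 1/do → di = 17.45 cm (real image)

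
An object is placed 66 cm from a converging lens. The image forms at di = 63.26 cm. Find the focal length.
1/f = 1/do + 1/di → f = 32.3 cm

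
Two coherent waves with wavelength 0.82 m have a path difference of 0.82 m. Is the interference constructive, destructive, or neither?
constructive — path difference = 1λ, a whole number of wavelengths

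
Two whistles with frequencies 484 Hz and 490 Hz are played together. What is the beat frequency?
6 Hz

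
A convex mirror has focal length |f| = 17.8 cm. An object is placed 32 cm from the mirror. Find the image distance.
f = −17.8 cm (convex); 1/di = 1/f − 1/do → di = -11.44 cm (virtual image, behind mirror)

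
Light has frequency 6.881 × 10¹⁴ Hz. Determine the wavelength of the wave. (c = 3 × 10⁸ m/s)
λ = c/f = 436 nm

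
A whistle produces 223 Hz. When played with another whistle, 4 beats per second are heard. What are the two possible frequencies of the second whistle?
f₂ = 223 ± 4 Hz → 227 Hz or 219 Hz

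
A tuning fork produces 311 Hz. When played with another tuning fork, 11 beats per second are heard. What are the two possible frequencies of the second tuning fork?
f₂ = 311 ± 11 Hz → 322 Hz or 300 Hz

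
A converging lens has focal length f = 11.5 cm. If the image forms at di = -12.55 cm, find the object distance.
1/do = 1/f − 1/di → do = 6.001 cm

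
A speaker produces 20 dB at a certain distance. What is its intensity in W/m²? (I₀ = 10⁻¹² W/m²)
I = I₀·10^(β/10) = 1.00 × 10⁻¹⁰ W/m²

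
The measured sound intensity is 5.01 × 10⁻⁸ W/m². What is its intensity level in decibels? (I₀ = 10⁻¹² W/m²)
β = 10·log₁₀(I/I₀) = 47 dB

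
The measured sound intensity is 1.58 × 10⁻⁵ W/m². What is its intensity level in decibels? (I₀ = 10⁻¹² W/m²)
β = 10·log₁₀(I/I₀) = 71.99 dB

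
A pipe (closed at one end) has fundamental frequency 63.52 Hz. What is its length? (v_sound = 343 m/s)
L = v/(4f₁) = 1.35 m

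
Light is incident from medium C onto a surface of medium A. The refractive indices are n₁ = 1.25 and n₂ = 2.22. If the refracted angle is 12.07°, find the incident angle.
sin θ₁ = (n₂/n₁)·sin θ₂ → θ₁ = 21.8°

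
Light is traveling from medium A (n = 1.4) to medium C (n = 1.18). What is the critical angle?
θc = arcsin(n₂/n₁) = 57.44°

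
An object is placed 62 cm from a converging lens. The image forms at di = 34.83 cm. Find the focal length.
1/f = 1/do + 1/di → f = 22.3 cm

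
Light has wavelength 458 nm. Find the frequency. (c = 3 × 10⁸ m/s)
f = c/λ = 6.550 × 10¹⁴ Hz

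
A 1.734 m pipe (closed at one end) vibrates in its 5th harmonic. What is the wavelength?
λₙ = 4L/n = 1.387 m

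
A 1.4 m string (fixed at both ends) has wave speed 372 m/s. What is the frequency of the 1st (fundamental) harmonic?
fₙ = nv/(2L) = 132.9 Hz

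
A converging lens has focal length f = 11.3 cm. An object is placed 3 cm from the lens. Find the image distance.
1/di = 1/f − 1/do → di = -4.084 cm (virtual image)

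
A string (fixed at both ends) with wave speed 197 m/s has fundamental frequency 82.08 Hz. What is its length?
L = v/(2f₁) = 1.2 m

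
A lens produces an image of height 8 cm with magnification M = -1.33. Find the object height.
ho = |hi|/|M| = 6.015 cm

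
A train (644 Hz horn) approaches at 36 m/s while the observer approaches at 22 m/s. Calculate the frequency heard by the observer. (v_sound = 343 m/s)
f_obs = f·(v + v_o)/(v − v_s) = 765.7 Hz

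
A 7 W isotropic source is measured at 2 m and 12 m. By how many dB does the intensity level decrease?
Δβ = 20·log₁₀(r₂/r₁) = 15.56 dB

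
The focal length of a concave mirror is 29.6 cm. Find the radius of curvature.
R = 2|f| = 59.2 cm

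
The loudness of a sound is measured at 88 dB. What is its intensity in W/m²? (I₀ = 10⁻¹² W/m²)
I = I₀·10^(β/10) = 6.31 × 10⁻⁴ W/m²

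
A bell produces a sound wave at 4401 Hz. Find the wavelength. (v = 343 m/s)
λ = v/f = 0.07794 m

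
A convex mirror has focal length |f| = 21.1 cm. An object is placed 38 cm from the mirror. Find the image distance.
f = −21.1 cm (convex); 1/di = 1/f − 1/do → di = -13.57 cm (virtual image, behind mirror)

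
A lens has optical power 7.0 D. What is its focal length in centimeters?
f = 1/P = 14.29 cm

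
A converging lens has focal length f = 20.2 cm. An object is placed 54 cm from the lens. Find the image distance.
1/di = 1/f − 1/do → di = 32.27 cm (real image)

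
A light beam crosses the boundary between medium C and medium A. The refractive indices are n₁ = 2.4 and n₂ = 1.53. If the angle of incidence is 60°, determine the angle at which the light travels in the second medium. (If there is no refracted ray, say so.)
sin θ₂ = (n₁/n₂)·sin θ₁ = 1.358 > 1, so there is no refracted ray — the light undergoes total internal reflection.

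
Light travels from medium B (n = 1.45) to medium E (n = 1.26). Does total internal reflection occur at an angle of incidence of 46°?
θc = arcsin(n₂/n₁) = 60.34°; 46° < θc, so no — the ray refracts.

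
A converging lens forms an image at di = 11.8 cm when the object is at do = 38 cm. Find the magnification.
M = −di/do = -0.3105 (inverted image)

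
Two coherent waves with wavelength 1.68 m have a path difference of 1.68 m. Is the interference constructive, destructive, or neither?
constructive — path difference = 1λ, a whole number of wavelengths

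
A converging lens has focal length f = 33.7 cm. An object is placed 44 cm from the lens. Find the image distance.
1/di = 1/f − 1/do → di = 144 cm (real image)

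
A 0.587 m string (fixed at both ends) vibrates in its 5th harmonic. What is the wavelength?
λₙ = 2L/n = 0.2348 m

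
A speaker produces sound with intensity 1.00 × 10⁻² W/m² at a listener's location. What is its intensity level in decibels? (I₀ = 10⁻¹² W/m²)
β = 10·log₁₀(I/I₀) = 100 dB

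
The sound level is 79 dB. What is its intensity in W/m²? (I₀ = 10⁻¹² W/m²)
I = I₀·10^(β/10) = 7.94 × 10⁻⁵ W/m²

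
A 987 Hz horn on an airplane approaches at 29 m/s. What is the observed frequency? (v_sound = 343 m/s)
f_obs = f·v/(v − v_s) = 1078 Hz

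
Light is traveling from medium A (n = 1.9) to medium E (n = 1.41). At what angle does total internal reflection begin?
θc = arcsin(n₂/n₁) = 47.91°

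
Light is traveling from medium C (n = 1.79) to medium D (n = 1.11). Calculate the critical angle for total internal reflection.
θc = arcsin(n₂/n₁) = 38.32°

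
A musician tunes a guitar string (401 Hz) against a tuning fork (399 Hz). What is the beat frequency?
2 Hz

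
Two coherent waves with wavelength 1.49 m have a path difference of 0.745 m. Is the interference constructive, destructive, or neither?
destructive — path difference = 0.5λ, an odd multiple of λ/2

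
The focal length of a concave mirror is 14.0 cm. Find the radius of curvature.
R = 2|f| = 28 cm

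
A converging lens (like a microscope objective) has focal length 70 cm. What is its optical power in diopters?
P = 1/f = 1.429 D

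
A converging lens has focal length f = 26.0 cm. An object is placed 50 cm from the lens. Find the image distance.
1/di = 1/f − 1/do → di = 54.17 cm (real image)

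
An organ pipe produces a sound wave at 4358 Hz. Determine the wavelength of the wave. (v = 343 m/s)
λ = v/f = 0.07871 m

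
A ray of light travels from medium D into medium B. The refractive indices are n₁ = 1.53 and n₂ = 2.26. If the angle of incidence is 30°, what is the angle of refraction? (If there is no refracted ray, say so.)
sin θ₂ = (n₁/n₂)·sin θ₁ = 0.3385 → θ₂ = 19.79°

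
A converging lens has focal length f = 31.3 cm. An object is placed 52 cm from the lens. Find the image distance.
1/di = 1/f − 1/do → di = 78.63 cm (real image)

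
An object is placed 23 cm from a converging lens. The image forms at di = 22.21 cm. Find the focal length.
1/f = 1/do + 1/di → f = 11.3 cm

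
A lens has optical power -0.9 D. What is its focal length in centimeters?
f = 1/P = -111.1 cm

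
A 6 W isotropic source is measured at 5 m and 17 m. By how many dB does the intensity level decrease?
Δβ = 20·log₁₀(r₂/r₁) = 10.63 dB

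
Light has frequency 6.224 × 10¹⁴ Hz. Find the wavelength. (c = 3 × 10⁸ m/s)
λ = c/f = 482 nm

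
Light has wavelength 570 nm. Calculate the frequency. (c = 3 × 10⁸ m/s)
f = c/λ = 5.263 × 10¹⁴ Hz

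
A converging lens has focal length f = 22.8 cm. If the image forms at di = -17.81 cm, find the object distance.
1/do = 1/f − 1/di → do = 9.999 cm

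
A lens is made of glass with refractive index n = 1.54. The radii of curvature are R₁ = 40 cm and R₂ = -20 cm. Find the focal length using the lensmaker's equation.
1/f = (n − 1)(1/R₁ − 1/R₂) → f = 24.69 cm (converging lens)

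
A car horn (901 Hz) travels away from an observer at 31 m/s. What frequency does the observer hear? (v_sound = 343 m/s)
f_obs = f·v/(v + v_s) = 826.3 Hz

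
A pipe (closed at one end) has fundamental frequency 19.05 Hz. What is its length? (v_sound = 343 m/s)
L = v/(4f₁) = 4.501 m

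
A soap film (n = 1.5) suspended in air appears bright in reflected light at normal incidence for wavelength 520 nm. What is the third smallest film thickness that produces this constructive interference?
2nt = (m − ½)λ with m = 3 → t = (m − ½)λ/(2n) = 433.3 nm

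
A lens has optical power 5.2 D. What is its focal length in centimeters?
f = 1/P = 19.23 cm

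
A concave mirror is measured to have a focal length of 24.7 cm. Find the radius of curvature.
R = 2|f| = 49.4 cm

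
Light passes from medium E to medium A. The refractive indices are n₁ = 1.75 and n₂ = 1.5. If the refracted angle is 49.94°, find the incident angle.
sin θ₁ = (n₂/n₁)·sin θ₂ → θ₁ = 41°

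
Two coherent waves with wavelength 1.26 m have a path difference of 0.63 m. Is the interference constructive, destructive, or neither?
destructive — path difference = 0.5λ, an odd multiple of λ/2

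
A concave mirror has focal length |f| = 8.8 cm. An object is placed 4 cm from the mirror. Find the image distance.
f = +8.8 cm (concave); 1/di = 1/f − 1/do → di = -7.333 cm (virtual image, behind mirror)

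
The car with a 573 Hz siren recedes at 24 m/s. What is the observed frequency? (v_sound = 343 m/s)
f_obs = f·v/(v + v_s) = 535.5 Hz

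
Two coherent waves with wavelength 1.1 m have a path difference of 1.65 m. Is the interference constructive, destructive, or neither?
destructive — path difference = 1.5λ, an odd multiple of λ/2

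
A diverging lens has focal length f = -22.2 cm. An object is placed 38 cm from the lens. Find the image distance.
1/di = 1/f − 1/do → di = -14.01 cm (virtual image)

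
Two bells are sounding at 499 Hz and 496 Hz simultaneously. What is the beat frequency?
3 Hz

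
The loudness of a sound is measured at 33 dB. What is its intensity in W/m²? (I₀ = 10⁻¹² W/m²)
I = I₀·10^(β/10) = 2.00 × 10⁻⁹ W/m²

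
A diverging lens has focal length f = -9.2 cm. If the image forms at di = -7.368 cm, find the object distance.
1/do = 1/f − 1/di → do = 37 cm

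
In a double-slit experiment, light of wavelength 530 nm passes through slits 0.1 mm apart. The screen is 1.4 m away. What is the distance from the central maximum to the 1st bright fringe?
y = mλL/d = 7.42 mm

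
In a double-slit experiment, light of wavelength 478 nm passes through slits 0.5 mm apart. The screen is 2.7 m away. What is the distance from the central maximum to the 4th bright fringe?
y = mλL/d = 10.32 mm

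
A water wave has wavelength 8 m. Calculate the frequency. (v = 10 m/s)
f = v/λ = 1.25 Hz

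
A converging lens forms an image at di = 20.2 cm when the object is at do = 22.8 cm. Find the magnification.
M = −di/do = -0.886 (inverted image)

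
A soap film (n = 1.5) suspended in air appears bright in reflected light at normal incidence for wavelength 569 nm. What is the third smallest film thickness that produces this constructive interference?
2nt = (m − ½)λ with m = 3 → t = (m − ½)λ/(2n) = 474.2 nm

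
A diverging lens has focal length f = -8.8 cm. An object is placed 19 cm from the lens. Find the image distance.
1/di = 1/f − 1/do → di = -6.014 cm (virtual image)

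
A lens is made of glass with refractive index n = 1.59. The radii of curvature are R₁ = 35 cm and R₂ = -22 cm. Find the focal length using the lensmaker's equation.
1/f = (n − 1)(1/R₁ − 1/R₂) → f = 22.9 cm (converging lens)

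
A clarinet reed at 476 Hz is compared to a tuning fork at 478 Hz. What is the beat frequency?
2 Hz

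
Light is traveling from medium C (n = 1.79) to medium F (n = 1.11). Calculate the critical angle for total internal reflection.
θc = arcsin(n₂/n₁) = 38.32°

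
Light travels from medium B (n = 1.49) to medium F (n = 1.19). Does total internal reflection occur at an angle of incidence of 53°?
θc = arcsin(n₂/n₁) = 53°; 53° < θc, so no — the ray refracts.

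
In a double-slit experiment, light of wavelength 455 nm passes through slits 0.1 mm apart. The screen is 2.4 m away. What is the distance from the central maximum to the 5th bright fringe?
y = mλL/d = 54.6 mm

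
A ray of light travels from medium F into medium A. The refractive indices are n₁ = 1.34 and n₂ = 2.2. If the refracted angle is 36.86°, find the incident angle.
sin θ₁ = (n₂/n₁)·sin θ₂ → θ₁ = 80.01°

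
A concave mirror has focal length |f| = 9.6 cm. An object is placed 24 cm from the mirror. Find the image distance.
f = +9.6 cm (concave); 1/di = 1/f − 1/do → di = 16 cm (real image, in front of mirror)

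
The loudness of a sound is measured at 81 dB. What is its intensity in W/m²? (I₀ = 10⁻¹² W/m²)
I = I₀·10^(β/10) = 1.26 × 10⁻⁴ W/m²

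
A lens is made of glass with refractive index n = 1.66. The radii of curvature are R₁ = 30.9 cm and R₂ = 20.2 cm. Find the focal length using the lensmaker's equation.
1/f = (n − 1)(1/R₁ − 1/R₂) → f = -88.39 cm (diverging lens)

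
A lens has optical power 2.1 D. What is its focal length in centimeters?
f = 1/P = 47.62 cm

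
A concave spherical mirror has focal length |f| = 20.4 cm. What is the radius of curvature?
R = 2|f| = 40.8 cm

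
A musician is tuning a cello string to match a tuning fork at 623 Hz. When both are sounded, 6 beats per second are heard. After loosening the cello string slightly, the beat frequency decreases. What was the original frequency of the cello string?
629 Hz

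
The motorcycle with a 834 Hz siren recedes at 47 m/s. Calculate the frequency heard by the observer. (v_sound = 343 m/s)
f_obs = f·v/(v + v_s) = 733.5 Hz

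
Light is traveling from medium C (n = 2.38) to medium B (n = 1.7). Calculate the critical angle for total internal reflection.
θc = arcsin(n₂/n₁) = 45.58°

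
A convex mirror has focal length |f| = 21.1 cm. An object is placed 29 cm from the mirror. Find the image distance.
f = −21.1 cm (convex); 1/di = 1/f − 1/do → di = -12.21 cm (virtual image, behind mirror)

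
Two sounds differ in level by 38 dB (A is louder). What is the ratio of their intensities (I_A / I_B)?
I_A/I_B = 10^(Δβ/10) = 6310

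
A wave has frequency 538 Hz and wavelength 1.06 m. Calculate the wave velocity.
v = fλ = 570.3 m/s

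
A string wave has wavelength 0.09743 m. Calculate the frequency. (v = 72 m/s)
f = v/λ = 739 Hz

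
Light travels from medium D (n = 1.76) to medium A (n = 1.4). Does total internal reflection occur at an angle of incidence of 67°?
θc = arcsin(n₂/n₁) = 52.7°; 67° > θc, so yes — total internal reflection.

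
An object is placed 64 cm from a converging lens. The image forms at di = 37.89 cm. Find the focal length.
1/f = 1/do + 1/di → f = 23.8 cm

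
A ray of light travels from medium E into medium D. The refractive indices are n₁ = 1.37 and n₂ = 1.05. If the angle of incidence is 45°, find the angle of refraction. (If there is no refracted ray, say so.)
sin θ₂ = (n₁/n₂)·sin θ₁ = 0.9226 → θ₂ = 67.31°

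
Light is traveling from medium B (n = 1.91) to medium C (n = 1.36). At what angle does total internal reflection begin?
θc = arcsin(n₂/n₁) = 45.4°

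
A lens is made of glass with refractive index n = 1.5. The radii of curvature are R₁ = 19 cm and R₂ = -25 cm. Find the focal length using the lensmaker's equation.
1/f = (n − 1)(1/R₁ − 1/R₂) → f = 21.59 cm (converging lens)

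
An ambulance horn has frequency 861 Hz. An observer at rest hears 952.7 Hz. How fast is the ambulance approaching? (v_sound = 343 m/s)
v_s = v·(1 − f/f_obs) = 33.01 m/s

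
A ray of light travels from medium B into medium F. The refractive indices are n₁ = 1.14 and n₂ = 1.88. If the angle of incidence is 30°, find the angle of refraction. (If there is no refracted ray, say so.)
sin θ₂ = (n₁/n₂)·sin θ₁ = 0.3032 → θ₂ = 17.65°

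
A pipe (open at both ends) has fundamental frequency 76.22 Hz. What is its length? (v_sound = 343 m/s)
L = v/(2f₁) = 2.25 m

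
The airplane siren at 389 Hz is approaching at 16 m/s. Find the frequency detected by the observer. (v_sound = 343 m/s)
f_obs = f·v/(v − v_s) = 408 Hz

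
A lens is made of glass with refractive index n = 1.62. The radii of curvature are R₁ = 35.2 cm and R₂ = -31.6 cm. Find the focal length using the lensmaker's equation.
1/f = (n − 1)(1/R₁ − 1/R₂) → f = 26.86 cm (converging lens)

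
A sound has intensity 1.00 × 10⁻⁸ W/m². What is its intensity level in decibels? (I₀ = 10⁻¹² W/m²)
β = 10·log₁₀(I/I₀) = 40 dB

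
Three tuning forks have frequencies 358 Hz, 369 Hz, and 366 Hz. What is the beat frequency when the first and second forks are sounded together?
11 Hz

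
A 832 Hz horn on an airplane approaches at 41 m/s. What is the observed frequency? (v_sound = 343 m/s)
f_obs = f·v/(v − v_s) = 945 Hz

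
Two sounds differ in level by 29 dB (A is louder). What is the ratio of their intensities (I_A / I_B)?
I_A/I_B = 10^(Δβ/10) = 794.3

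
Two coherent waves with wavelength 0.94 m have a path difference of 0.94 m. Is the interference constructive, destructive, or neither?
constructive — path difference = 1λ, a whole number of wavelengths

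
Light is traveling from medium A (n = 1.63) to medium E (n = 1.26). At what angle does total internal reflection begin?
θc = arcsin(n₂/n₁) = 50.62°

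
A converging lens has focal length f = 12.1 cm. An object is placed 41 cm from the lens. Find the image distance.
1/di = 1/f − 1/do → di = 17.17 cm (real image)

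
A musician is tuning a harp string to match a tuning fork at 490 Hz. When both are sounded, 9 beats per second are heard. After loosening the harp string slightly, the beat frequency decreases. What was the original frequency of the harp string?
499 Hz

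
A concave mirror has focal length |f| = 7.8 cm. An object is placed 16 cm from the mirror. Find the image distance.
f = +7.8 cm (concave); 1/di = 1/f − 1/do → di = 15.22 cm (real image, in front of mirror)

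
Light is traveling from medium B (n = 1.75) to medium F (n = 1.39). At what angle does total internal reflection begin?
θc = arcsin(n₂/n₁) = 52.59°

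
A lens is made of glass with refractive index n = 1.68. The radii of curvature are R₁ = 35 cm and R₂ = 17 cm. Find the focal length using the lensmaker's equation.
1/f = (n − 1)(1/R₁ − 1/R₂) → f = -48.61 cm (diverging lens)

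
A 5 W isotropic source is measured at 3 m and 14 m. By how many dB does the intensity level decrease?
Δβ = 20·log₁₀(r₂/r₁) = 13.38 dB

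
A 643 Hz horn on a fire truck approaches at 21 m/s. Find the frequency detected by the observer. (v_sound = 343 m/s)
f_obs = f·v/(v − v_s) = 684.9 Hz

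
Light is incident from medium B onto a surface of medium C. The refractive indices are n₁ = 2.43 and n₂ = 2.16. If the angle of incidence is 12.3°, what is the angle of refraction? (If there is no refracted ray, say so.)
sin θ₂ = (n₁/n₂)·sin θ₁ = 0.2397 → θ₂ = 13.87°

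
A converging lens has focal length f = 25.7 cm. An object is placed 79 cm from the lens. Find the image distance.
1/di = 1/f − 1/do → di = 38.09 cm (real image)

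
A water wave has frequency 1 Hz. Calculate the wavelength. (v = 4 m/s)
λ = v/f = 4 m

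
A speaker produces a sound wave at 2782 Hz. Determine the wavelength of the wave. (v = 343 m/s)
λ = v/f = 0.1233 m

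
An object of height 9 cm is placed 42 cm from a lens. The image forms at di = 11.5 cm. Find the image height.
hi = (-di/do) × ho = -2.464 cm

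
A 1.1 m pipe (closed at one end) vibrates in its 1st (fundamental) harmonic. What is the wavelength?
λₙ = 4L/n = 4.4 m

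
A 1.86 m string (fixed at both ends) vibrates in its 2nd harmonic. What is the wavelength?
λₙ = 2L/n = 1.86 m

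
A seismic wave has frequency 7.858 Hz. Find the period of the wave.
T = 1/f = 0.1273 s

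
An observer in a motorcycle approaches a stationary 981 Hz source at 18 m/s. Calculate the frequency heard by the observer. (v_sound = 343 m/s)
f_obs = f·(v + v_o)/v = 1032 Hz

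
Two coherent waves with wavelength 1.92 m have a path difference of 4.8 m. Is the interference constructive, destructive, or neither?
destructive — path difference = 2.5λ, an odd multiple of λ/2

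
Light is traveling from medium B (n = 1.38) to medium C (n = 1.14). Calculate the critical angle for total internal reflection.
θc = arcsin(n₂/n₁) = 55.7°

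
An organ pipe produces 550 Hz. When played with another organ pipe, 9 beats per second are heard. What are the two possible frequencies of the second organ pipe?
f₂ = 550 ± 9 Hz → 559 Hz or 541 Hz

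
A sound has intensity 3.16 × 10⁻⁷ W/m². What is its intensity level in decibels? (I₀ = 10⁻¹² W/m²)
β = 10·log₁₀(I/I₀) = 55 dB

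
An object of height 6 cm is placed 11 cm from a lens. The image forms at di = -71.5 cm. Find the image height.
hi = (-di/do) × ho = 39 cm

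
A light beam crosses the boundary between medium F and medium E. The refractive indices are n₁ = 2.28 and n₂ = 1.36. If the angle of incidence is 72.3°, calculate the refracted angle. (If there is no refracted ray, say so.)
sin θ₂ = (n₁/n₂)·sin θ₁ = 1.597 > 1, so there is no refracted ray — the light undergoes total internal reflection.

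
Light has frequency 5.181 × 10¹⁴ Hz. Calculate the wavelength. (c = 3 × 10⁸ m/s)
λ = c/f = 579 nm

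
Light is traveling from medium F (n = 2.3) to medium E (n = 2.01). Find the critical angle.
θc = arcsin(n₂/n₁) = 60.92°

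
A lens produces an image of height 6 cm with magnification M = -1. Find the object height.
ho = |hi|/|M| = 6 cm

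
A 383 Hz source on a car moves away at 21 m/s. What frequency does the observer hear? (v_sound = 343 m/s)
f_obs = f·v/(v + v_s) = 360.9 Hz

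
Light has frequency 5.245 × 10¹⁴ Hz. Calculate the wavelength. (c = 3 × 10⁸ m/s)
λ = c/f = 572 nm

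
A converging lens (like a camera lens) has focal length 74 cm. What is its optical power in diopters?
P = 1/f = 1.351 D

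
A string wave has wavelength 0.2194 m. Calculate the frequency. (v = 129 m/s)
f = v/λ = 588 Hz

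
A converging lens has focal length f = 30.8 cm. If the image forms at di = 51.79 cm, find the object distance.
1/do = 1/f − 1/di → do = 75.99 cm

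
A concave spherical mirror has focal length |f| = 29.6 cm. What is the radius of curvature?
R = 2|f| = 59.2 cm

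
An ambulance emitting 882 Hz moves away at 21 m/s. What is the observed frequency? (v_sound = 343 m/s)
f_obs = f·v/(v + v_s) = 831.1 Hz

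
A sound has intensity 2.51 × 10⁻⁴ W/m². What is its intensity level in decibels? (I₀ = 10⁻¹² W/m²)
β = 10·log₁₀(I/I₀) = 84 dB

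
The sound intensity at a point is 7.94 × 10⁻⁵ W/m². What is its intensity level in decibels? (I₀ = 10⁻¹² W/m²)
β = 10·log₁₀(I/I₀) = 79 dB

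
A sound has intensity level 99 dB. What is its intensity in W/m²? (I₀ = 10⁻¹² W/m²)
I = I₀·10^(β/10) = 7.94 × 10⁻³ W/m²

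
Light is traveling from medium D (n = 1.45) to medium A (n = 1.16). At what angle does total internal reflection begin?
θc = arcsin(n₂/n₁) = 53.13°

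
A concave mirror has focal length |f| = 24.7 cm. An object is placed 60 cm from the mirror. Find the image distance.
f = +24.7 cm (concave); 1/di = 1/f − 1/do → di = 41.98 cm (real image, in front of mirror)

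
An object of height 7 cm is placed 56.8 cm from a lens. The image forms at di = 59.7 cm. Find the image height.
hi = (-di/do) × ho = -7.357 cm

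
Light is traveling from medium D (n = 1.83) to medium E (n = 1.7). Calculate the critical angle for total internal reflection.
θc = arcsin(n₂/n₁) = 68.27°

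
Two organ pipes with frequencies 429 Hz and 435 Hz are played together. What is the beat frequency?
6 Hz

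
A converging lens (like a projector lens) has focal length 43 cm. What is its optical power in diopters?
P = 1/f = 2.326 D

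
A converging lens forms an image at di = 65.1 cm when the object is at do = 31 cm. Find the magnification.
M = −di/do = -2.1 (inverted image)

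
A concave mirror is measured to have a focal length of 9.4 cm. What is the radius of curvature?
R = 2|f| = 18.8 cm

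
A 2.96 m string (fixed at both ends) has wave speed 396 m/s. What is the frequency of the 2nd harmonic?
fₙ = nv/(2L) = 133.8 Hz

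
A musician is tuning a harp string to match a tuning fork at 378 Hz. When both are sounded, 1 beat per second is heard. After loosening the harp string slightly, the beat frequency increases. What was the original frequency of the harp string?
377 Hz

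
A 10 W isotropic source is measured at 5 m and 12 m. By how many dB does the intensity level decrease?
Δβ = 20·log₁₀(r₂/r₁) = 7.604 dB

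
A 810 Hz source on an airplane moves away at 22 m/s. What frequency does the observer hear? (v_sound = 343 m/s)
f_obs = f·v/(v + v_s) = 761.2 Hz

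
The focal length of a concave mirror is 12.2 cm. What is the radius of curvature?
R = 2|f| = 24.4 cm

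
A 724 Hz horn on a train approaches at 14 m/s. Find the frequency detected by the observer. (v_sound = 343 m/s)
f_obs = f·v/(v − v_s) = 754.8 Hz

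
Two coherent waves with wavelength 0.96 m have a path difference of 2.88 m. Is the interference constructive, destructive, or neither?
constructive — path difference = 3λ, a whole number of wavelengths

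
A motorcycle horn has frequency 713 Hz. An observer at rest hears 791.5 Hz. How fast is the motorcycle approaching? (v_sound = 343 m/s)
v_s = v·(1 − f/f_obs) = 34.02 m/s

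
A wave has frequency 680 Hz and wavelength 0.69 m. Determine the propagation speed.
v = fλ = 469.2 m/s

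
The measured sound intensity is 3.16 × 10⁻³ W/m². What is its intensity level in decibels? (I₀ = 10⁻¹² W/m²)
β = 10·log₁₀(I/I₀) = 95 dB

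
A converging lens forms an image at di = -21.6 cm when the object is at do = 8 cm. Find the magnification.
M = −di/do = 2.7 (upright image)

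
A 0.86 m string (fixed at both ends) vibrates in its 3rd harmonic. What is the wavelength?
λₙ = 2L/n = 0.5733 m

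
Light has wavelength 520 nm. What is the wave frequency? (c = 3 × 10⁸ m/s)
f = c/λ = 5.769 × 10¹⁴ Hz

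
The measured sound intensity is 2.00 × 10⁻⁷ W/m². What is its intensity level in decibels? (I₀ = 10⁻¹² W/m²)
β = 10·log₁₀(I/I₀) = 53.01 dB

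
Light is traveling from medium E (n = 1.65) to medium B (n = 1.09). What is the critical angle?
θc = arcsin(n₂/n₁) = 41.35°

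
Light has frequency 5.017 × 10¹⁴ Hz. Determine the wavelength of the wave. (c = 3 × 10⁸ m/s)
λ = c/f = 598 nm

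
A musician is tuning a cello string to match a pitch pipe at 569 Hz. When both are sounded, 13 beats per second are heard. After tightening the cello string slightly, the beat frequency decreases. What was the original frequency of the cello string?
556 Hz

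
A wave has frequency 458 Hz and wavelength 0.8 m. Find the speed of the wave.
v = fλ = 366.4 m/s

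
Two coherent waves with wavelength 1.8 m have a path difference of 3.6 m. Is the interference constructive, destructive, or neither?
constructive — path difference = 2λ, a whole number of wavelengths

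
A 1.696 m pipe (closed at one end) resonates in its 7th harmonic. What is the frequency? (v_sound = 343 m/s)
fₙ = nv/(4L) = 353.9 Hz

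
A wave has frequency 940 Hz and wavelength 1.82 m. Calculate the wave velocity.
v = fλ = 1711 m/s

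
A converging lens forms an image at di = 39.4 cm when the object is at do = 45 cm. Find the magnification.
M = −di/do = -0.8756 (inverted image)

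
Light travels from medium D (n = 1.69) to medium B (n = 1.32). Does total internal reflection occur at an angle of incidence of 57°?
θc = arcsin(n₂/n₁) = 51.36°; 57° > θc, so yes — total internal reflection.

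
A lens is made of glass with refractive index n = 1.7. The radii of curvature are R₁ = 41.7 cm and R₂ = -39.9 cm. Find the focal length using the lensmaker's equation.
1/f = (n − 1)(1/R₁ − 1/R₂) → f = 29.13 cm (converging lens)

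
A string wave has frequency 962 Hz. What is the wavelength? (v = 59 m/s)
λ = v/f = 0.06133 m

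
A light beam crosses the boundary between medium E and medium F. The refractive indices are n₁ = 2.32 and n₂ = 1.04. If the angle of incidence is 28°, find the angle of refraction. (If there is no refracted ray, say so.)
sin θ₂ = (n₁/n₂)·sin θ₁ = 1.047 > 1, so there is no refracted ray — the light undergoes total internal reflection.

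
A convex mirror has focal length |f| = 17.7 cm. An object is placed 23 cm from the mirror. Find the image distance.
f = −17.7 cm (convex); 1/di = 1/f − 1/do → di = -10 cm (virtual image, behind mirror)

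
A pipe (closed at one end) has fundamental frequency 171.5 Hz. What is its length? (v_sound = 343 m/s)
L = v/(4f₁) = 0.5 m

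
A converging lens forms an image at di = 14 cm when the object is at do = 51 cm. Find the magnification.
M = −di/do = -0.2745 (inverted image)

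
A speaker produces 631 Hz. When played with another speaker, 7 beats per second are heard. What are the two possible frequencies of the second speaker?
f₂ = 631 ± 7 Hz → 638 Hz or 624 Hz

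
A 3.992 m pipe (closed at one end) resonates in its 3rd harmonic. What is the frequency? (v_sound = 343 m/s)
fₙ = nv/(4L) = 64.44 Hz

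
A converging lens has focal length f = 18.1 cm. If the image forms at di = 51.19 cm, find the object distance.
1/do = 1/f − 1/di → do = 28 cm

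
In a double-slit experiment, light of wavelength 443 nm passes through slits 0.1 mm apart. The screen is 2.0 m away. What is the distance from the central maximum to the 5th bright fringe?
y = mλL/d = 44.3 mm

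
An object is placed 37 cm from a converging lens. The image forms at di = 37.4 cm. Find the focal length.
1/f = 1/do + 1/di → f = 18.6 cm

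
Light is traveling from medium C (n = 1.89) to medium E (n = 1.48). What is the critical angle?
θc = arcsin(n₂/n₁) = 51.54°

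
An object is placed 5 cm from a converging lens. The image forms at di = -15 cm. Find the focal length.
1/f = 1/do + 1/di → f = 7.5 cm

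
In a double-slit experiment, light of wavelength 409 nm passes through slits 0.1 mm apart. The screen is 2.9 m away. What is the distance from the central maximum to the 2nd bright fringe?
y = mλL/d = 23.72 mm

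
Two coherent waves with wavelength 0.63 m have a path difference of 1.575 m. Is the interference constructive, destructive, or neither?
destructive — path difference = 2.5λ, an odd multiple of λ/2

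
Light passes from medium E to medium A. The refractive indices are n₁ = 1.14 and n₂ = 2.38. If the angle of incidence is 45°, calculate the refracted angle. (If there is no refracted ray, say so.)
sin θ₂ = (n₁/n₂)·sin θ₁ = 0.3387 → θ₂ = 19.8°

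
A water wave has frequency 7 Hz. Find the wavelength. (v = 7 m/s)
λ = v/f = 1 m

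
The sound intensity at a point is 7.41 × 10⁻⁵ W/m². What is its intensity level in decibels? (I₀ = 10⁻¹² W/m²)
β = 10·log₁₀(I/I₀) = 78.7 dB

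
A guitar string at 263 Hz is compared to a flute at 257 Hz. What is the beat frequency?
6 Hz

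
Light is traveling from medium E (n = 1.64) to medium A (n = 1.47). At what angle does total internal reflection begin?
θc = arcsin(n₂/n₁) = 63.68°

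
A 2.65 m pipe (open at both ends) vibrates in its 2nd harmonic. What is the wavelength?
λₙ = 2L/n = 2.65 m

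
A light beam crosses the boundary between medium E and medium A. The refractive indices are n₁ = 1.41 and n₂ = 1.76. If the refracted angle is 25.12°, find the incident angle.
sin θ₁ = (n₂/n₁)·sin θ₂ → θ₁ = 32°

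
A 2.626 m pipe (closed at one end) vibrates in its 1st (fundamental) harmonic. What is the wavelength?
λₙ = 4L/n = 10.5 m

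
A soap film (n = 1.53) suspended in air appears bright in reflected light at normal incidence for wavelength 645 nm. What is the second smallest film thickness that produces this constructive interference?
2nt = (m − ½)λ with m = 2 → t = (m − ½)λ/(2n) = 316.2 nm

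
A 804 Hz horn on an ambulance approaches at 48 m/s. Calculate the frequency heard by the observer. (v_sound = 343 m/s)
f_obs = f·v/(v − v_s) = 934.8 Hz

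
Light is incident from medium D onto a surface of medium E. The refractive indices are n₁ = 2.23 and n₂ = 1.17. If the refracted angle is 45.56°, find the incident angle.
sin θ₁ = (n₂/n₁)·sin θ₂ → θ₁ = 22°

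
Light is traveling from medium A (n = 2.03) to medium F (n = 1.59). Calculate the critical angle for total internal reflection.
θc = arcsin(n₂/n₁) = 51.56°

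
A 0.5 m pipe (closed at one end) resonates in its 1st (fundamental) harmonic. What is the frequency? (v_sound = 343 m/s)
fₙ = nv/(4L) = 171.5 Hz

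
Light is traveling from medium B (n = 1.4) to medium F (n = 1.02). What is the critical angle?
θc = arcsin(n₂/n₁) = 46.77°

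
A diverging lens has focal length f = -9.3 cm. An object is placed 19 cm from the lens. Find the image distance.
1/di = 1/f − 1/do → di = -6.244 cm (virtual image)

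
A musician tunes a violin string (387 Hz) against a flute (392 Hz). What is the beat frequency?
5 Hz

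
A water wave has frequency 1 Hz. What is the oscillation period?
T = 1/f = 1 s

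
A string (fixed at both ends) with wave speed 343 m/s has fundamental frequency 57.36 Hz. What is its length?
L = v/(2f₁) = 2.99 m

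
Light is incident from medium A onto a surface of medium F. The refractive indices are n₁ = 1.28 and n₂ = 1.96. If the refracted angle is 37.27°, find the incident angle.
sin θ₁ = (n₂/n₁)·sin θ₂ → θ₁ = 68.01°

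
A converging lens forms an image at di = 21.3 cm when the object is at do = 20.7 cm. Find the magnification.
M = −di/do = -1.029 (inverted image)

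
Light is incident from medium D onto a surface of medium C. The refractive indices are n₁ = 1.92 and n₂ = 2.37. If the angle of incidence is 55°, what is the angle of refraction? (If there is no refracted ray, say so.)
sin θ₂ = (n₁/n₂)·sin θ₁ = 0.6636 → θ₂ = 41.58°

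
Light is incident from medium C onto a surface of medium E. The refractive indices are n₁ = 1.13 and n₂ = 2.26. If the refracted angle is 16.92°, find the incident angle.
sin θ₁ = (n₂/n₁)·sin θ₂ → θ₁ = 35.6°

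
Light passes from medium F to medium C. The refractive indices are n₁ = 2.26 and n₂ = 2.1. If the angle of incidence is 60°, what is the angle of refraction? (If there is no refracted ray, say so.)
sin θ₂ = (n₁/n₂)·sin θ₁ = 0.932 → θ₂ = 68.75°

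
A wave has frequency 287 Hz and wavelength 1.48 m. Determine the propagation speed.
v = fλ = 424.8 m/s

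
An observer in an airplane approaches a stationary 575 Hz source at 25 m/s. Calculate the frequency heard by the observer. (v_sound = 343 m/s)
f_obs = f·(v + v_o)/v = 616.9 Hz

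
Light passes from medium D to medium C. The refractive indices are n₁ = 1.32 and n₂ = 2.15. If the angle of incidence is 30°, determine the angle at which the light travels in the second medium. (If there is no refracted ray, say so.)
sin θ₂ = (n₁/n₂)·sin θ₁ = 0.307 → θ₂ = 17.88°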